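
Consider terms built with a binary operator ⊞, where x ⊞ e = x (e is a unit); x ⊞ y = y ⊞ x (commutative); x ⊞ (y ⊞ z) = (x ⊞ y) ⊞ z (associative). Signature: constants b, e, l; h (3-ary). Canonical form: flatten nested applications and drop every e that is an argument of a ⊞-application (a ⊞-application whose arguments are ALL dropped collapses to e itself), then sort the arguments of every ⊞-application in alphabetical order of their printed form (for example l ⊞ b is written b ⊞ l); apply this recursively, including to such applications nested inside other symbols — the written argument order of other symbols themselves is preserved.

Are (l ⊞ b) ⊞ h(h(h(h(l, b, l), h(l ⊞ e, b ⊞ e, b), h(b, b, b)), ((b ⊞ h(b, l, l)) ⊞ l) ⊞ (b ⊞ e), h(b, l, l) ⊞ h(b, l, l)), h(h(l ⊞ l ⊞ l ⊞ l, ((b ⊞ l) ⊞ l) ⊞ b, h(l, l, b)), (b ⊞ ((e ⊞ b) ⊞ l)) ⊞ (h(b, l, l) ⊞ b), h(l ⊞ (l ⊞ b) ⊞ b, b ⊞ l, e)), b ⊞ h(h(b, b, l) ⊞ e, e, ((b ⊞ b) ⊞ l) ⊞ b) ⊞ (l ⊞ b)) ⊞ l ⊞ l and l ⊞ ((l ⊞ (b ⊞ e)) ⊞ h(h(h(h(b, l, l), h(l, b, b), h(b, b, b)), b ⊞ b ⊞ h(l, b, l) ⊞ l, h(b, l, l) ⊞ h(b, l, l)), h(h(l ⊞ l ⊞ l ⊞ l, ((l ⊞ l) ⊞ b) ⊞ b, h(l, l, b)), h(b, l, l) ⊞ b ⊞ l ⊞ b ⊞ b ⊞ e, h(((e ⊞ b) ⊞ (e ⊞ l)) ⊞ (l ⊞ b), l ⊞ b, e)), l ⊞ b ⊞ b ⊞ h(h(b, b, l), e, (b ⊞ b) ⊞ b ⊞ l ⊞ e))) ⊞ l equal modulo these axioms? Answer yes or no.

Answer: no — b ⊞ h(h(h(h(l, b, l), h(l, b, b), h(b, b, b)), b ⊞ b ⊞ h(b, l, l) ⊞ l, h(b, l, l) ⊞ h(b, l, l)), h(h(l ⊞ l ⊞ l ⊞ l, b ⊞ b ⊞ l ⊞ l, h(l, l, b)), b ⊞ b ⊞ b ⊞ h(b, l, l) ⊞ l, h(b ⊞ b ⊞ l ⊞ l, b ⊞ l, e)), b ⊞ b ⊞ h(h(b, b, l), e, b ⊞ b ⊞ b ⊞ l) ⊞ l) ⊞ l ⊞ l ⊞ l vs b ⊞ h(h(h(h(b, l, l), h(l, b, b), h(b, b, b)), b ⊞ b ⊞ h(l, b, l) ⊞ l, h(b, l, l) ⊞ h(b, l, l)), h(h(l ⊞ l ⊞ l ⊞ l, b ⊞ b ⊞ l ⊞ l, h(l, l, b)), b ⊞ b ⊞ b ⊞ h(b, l, l) ⊞ l, h(b ⊞ b ⊞ l ⊞ l, b ⊞ l, e)), b ⊞ b ⊞ h(h(b, b, l), e, b ⊞ b ⊞ b ⊞ l) ⊞ l) ⊞ l ⊞ l ⊞ l

Derivation:
Left:  (l ⊞ b) ⊞ h(h(h(h(l, b, l), h(l ⊞ e, b ⊞ e, b), h(b, b, b)), ((b ⊞ h(b, l, l)) ⊞ l) ⊞ (b ⊞ e), h(b, l, l) ⊞ h(b, l, l)), h(h(l ⊞ l ⊞ l ⊞ l, ((b ⊞ l) ⊞ l) ⊞ b, h(l, l, b)), (b ⊞ ((e ⊞ b) ⊞ l)) ⊞ (h(b, l, l) ⊞ b), h(l ⊞ (l ⊞ b) ⊞ b, b ⊞ l, e)), b ⊞ h(h(b, b, l) ⊞ e, e, ((b ⊞ b) ⊞ l) ⊞ b) ⊞ (l ⊞ b)) ⊞ l ⊞ l
  Un-nest:  l ⊞ b ⊞ h(h(h(h(l, b, l), h(l ⊞ e, b ⊞ e, b), h(b, b, b)), ((b ⊞ h(b, l, l)) ⊞ l) ⊞ (b ⊞ e), h(b, l, l) ⊞ h(b, l, l)), h(h(l ⊞ l ⊞ l ⊞ l, ((b ⊞ l) ⊞ l) ⊞ b, h(l, l, b)), (b ⊞ ((e ⊞ b) ⊞ l)) ⊞ (h(b, l, l) ⊞ b), h(l ⊞ (l ⊞ b) ⊞ b, b ⊞ l, e)), b ⊞ h(h(b, b, l) ⊞ e, e, ((b ⊞ b) ⊞ l) ⊞ b) ⊞ (l ⊞ b)) ⊞ l ⊞ l
  Simplify inside:  h(h(h(h(l, b, l), h(l ⊞ e, b ⊞ e, b), h(b, b, b)), ((b ⊞ h(b, l, l)) ⊞ l) ⊞ (b ⊞ e), h(b, l, l) ⊞ h(b, l, l)), h(h(l ⊞ l ⊞ l ⊞ l, ((b ⊞ l) ⊞ l) ⊞ b, h(l, l, b)), (b ⊞ ((e ⊞ b) ⊞ l)) ⊞ (h(b, l, l) ⊞ b), h(l ⊞ (l ⊞ b) ⊞ b, b ⊞ l, e)), b ⊞ h(h(b, b, l) ⊞ e, e, ((b ⊞ b) ⊞ l) ⊞ b) ⊞ (l ⊞ b))  →  h(h(h(h(l, b, l), h(l, b, b), h(b, b, b)), b ⊞ b ⊞ h(b, l, l) ⊞ l, h(b, l, l) ⊞ h(b, l, l)), h(h(l ⊞ l ⊞ l ⊞ l, b ⊞ b ⊞ l ⊞ l, h(l, l, b)), b ⊞ b ⊞ b ⊞ h(b, l, l) ⊞ l, h(b ⊞ b ⊞ l ⊞ l, b ⊞ l, e)), b ⊞ b ⊞ h(h(b, b, l), e, b ⊞ b ⊞ b ⊞ l) ⊞ l)
  Sort arguments:  b ⊞ h(h(h(h(l, b, l), h(l, b, b), h(b, b, b)), b ⊞ b ⊞ h(b, l, l) ⊞ l, h(b, l, l) ⊞ h(b, l, l)), h(h(l ⊞ l ⊞ l ⊞ l, b ⊞ b ⊞ l ⊞ l, h(l, l, b)), b ⊞ b ⊞ b ⊞ h(b, l, l) ⊞ l, h(b ⊞ b ⊞ l ⊞ l, b ⊞ l, e)), b ⊞ b ⊞ h(h(b, b, l), e, b ⊞ b ⊞ b ⊞ l) ⊞ l) ⊞ l ⊞ l ⊞ l
Right:  l ⊞ ((l ⊞ (b ⊞ e)) ⊞ h(h(h(h(b, l, l), h(l, b, b), h(b, b, b)), b ⊞ b ⊞ h(l, b, l) ⊞ l, h(b, l, l) ⊞ h(b, l, l)), h(h(l ⊞ l ⊞ l ⊞ l, ((l ⊞ l) ⊞ b) ⊞ b, h(l, l, b)), h(b, l, l) ⊞ b ⊞ l ⊞ b ⊞ b ⊞ e, h(((e ⊞ b) ⊞ (e ⊞ l)) ⊞ (l ⊞ b), l ⊞ b, e)), l ⊞ b ⊞ b ⊞ h(h(b, b, l), e, (b ⊞ b) ⊞ b ⊞ l ⊞ e))) ⊞ l
  Un-nest:  l ⊞ l ⊞ b ⊞ e ⊞ h(h(h(h(b, l, l), h(l, b, b), h(b, b, b)), b ⊞ b ⊞ h(l, b, l) ⊞ l, h(b, l, l) ⊞ h(b, l, l)), h(h(l ⊞ l ⊞ l ⊞ l, ((l ⊞ l) ⊞ b) ⊞ b, h(l, l, b)), h(b, l, l) ⊞ b ⊞ l ⊞ b ⊞ b ⊞ e, h(((e ⊞ b) ⊞ (e ⊞ l)) ⊞ (l ⊞ b), l ⊞ b, e)), l ⊞ b ⊞ b ⊞ h(h(b, b, l), e, (b ⊞ b) ⊞ b ⊞ l ⊞ e)) ⊞ l
  Simplify inside:  h(h(h(h(b, l, l), h(l, b, b), h(b, b, b)), b ⊞ b ⊞ h(l, b, l) ⊞ l, h(b, l, l) ⊞ h(b, l, l)), h(h(l ⊞ l ⊞ l ⊞ l, ((l ⊞ l) ⊞ b) ⊞ b, h(l, l, b)), h(b, l, l) ⊞ b ⊞ l ⊞ b ⊞ b ⊞ e, h(((e ⊞ b) ⊞ (e ⊞ l)) ⊞ (l ⊞ b), l ⊞ b, e)), l ⊞ b ⊞ b ⊞ h(h(b, b, l), e, (b ⊞ b) ⊞ b ⊞ l ⊞ e))  →  h(h(h(h(b, l, l), h(l, b, b), h(b, b, b)), b ⊞ b ⊞ h(l, b, l) ⊞ l, h(b, l, l) ⊞ h(b, l, l)), h(h(l ⊞ l ⊞ l ⊞ l, b ⊞ b ⊞ l ⊞ l, h(l, l, b)), b ⊞ b ⊞ b ⊞ h(b, l, l) ⊞ l, h(b ⊞ b ⊞ l ⊞ l, b ⊞ l, e)), b ⊞ b ⊞ h(h(b, b, l), e, b ⊞ b ⊞ b ⊞ l) ⊞ l)
  Units out:  drop e
  Sort arguments:  b ⊞ h(h(h(h(b, l, l), h(l, b, b), h(b, b, b)), b ⊞ b ⊞ h(l, b, l) ⊞ l, h(b, l, l) ⊞ h(b, l, l)), h(h(l ⊞ l ⊞ l ⊞ l, b ⊞ b ⊞ l ⊞ l, h(l, l, b)), b ⊞ b ⊞ b ⊞ h(b, l, l) ⊞ l, h(b ⊞ b ⊞ l ⊞ l, b ⊞ l, e)), b ⊞ b ⊞ h(h(b, b, l), e, b ⊞ b ⊞ b ⊞ l) ⊞ l) ⊞ l ⊞ l ⊞ l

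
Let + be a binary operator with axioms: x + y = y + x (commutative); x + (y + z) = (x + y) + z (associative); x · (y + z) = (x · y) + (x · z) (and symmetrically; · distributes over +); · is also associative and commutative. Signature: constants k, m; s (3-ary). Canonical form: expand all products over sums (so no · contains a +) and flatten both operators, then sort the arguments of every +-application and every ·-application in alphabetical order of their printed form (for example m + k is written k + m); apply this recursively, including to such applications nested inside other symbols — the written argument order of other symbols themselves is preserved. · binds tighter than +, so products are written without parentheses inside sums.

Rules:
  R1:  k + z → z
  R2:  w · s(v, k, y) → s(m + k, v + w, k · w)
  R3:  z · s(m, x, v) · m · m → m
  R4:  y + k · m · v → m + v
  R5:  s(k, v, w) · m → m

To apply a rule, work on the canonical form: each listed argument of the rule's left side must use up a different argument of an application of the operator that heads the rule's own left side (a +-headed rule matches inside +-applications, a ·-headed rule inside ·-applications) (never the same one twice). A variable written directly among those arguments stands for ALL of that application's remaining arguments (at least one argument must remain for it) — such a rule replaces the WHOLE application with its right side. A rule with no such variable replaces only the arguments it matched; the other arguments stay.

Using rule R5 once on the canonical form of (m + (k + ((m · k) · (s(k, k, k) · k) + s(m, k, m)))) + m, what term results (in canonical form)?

Answer: k + k · k · m + m + m + s(m, k, m)

Derivation:
Canonical form:  k + k · k · m · s(k, k, k) + m + m + s(m, k, m)
Match R5:  consume m, s(k, k, k);  v := k, w := k
New term:  k + k · k · m + m + m + s(m, k, m)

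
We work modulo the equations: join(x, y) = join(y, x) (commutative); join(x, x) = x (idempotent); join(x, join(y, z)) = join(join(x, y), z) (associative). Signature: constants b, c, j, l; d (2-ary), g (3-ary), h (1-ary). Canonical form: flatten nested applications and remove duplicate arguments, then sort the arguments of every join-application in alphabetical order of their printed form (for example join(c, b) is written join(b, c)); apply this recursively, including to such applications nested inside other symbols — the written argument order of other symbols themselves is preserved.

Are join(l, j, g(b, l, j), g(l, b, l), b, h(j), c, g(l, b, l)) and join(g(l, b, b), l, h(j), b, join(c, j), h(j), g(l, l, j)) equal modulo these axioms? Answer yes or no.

Left:  join(l, j, g(b, l, j), g(l, b, l), b, h(j), c, g(l, b, l))
  Drop duplicates:  drop duplicate g(l, b, l)
  Sort arguments:  join(b, c, g(b, l, j), g(l, b, l), h(j), j, l)
Right:  join(g(l, b, b), l, h(j), b, join(c, j), h(j), g(l, l, j))
  Flatten:  join(g(l, b, b), l, h(j), b, c, j, h(j), g(l, l, j))
  Idempotence:  drop duplicate h(j)
  Sort:  join(b, c, g(l, b, b), g(l, l, j), h(j), j, l)

Answer: no — join(b, c, g(b, l, j), g(l, b, l), h(j), j, l) vs join(b, c, g(l, b, b), g(l, l, j), h(j), j, l)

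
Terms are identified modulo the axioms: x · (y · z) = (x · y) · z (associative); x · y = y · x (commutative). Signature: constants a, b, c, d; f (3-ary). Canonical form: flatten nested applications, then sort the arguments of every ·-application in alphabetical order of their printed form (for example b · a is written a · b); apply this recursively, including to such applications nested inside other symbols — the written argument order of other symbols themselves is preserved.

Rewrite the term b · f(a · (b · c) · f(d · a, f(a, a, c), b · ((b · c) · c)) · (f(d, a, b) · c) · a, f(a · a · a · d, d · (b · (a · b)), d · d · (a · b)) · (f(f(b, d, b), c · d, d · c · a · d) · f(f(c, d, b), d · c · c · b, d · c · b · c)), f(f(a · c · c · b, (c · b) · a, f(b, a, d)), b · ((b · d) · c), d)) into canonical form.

Simplify inside:  f(a · (b · c) · f(d · a, f(a, a, c), b · ((b · c) · c)) · (f(d, a, b) · c) · a, f(a · a · a · d, d · (b · (a · b)), d · d · (a · b)) · (f(f(b, d, b), c · d, d · c · a · d) · f(f(c, d, b), d · c · c · b, d · c · b · c)), f(f(a · c · c · b, (c · b) · a, f(b, a, d)), b · ((b · d) · c), d))  →  f(a · a · b · c · c · f(a · d, f(a, a, c), b · b · c · c) · f(d, a, b), f(a · a · a · d, a · b · b · d, a · b · d · d) · f(f(b, d, b), c · d, a · c · d · d) · f(f(c, d, b), b · c · c · d, b · c · c · d), f(f(a · b · c · c, a · b · c, f(b, a, d)), b · b · c · d, d))
Sort:  b · f(a · a · b · c · c · f(a · d, f(a, a, c), b · b · c · c) · f(d, a, b), f(a · a · a · d, a · b · b · d, a · b · d · d) · f(f(b, d, b), c · d, a · c · d · d) · f(f(c, d, b), b · c · c · d, b · c · c · d), f(f(a · b · c · c, a · b · c, f(b, a, d)), b · b · c · d, d))

Answer: b · f(a · a · b · c · c · f(a · d, f(a, a, c), b · b · c · c) · f(d, a, b), f(a · a · a · d, a · b · b · d, a · b · d · d) · f(f(b, d, b), c · d, a · c · d · d) · f(f(c, d, b), b · c · c · d, b · c · c · d), f(f(a · b · c · c, a · b · c, f(b, a, d)), b · b · c · d, d))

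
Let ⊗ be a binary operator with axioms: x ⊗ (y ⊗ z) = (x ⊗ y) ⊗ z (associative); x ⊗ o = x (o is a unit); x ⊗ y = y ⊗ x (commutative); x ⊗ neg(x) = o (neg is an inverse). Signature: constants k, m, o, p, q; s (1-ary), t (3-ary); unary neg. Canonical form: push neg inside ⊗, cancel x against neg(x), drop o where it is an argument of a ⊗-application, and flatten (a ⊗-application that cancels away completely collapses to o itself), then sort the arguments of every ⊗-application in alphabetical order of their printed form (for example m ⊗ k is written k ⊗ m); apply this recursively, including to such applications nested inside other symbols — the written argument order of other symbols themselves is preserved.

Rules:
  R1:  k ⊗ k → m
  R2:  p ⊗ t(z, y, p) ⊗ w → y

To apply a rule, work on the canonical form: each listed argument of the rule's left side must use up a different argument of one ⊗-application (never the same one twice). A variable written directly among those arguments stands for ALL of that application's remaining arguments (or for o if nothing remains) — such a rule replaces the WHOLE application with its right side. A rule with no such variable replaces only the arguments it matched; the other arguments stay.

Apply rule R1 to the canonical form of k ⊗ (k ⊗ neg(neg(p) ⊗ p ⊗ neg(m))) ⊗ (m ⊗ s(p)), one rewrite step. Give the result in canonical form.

Answer: m ⊗ m ⊗ m ⊗ s(p)

Derivation:
Canonical form:  k ⊗ k ⊗ m ⊗ m ⊗ s(p)
R1 matches:  uses k, k
Giving:  m ⊗ m ⊗ m ⊗ s(p)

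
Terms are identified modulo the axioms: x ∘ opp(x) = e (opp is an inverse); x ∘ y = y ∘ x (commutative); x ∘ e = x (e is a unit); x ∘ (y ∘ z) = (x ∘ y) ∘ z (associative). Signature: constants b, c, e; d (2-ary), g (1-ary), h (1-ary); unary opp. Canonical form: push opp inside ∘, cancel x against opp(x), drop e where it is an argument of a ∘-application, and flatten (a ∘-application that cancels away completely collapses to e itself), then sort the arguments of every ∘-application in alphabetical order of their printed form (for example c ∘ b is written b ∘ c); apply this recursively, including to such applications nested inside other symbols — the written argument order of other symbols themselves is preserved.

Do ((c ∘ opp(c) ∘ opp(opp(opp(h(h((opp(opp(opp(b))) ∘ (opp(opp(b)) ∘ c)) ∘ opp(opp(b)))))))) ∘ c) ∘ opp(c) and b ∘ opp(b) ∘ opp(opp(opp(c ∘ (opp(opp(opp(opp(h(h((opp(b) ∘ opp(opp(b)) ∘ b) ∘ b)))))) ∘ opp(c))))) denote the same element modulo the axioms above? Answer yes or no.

Answer: no — opp(h(h(b ∘ c))) vs opp(h(h(b ∘ b)))

Derivation:
Left:  ((c ∘ opp(c) ∘ opp(opp(opp(h(h((opp(opp(opp(b))) ∘ (opp(opp(b)) ∘ c)) ∘ opp(opp(b)))))))) ∘ c) ∘ opp(c)
  Push opp inside:  distribute opp over ∘ and collapse double opp
  Cancel inverse pairs:  c cancels
  Combine occurrences:  opp(h(h(b ∘ c)))
Right:  b ∘ opp(b) ∘ opp(opp(opp(c ∘ (opp(opp(opp(opp(h(h((opp(b) ∘ opp(opp(b)) ∘ b) ∘ b)))))) ∘ opp(c)))))
  Push opp inside:  distribute opp over ∘ and collapse double opp
  Cancel:  b cancels; c cancels
  Collect terms:  opp(h(h(b ∘ b)))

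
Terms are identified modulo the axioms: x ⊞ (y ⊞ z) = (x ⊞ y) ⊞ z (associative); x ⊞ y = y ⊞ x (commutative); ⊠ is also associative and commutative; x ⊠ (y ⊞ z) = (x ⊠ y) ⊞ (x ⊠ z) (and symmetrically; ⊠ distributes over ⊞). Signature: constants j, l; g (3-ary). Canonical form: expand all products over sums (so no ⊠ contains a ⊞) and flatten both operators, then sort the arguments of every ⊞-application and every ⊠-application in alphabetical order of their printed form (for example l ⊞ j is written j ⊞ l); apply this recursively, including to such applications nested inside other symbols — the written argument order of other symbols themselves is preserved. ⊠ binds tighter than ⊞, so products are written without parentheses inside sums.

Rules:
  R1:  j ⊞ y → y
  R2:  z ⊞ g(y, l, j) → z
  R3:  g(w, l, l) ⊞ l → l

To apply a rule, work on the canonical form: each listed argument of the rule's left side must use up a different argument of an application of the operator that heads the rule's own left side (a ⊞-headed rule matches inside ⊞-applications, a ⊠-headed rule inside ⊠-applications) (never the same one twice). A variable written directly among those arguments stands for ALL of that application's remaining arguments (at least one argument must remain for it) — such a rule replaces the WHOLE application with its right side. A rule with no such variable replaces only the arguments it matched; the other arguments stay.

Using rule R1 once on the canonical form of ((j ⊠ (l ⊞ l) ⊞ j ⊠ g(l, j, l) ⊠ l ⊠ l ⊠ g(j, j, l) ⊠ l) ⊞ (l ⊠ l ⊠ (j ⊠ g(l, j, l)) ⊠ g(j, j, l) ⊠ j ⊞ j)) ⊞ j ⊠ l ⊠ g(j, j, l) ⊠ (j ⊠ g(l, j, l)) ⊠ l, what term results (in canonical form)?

Canonical form:  g(j, j, l) ⊠ g(l, j, l) ⊠ j ⊠ j ⊠ l ⊠ l ⊞ g(j, j, l) ⊠ g(l, j, l) ⊠ j ⊠ j ⊠ l ⊠ l ⊞ g(j, j, l) ⊠ g(l, j, l) ⊠ j ⊠ l ⊠ l ⊠ l ⊞ j ⊞ j ⊠ l ⊞ j ⊠ l
Apply R1:  consuming j;  y := g(j, j, l) ⊠ g(l, j, l) ⊠ j ⊠ j ⊠ l ⊠ l ⊞ g(j, j, l) ⊠ g(l, j, l) ⊠ j ⊠ j ⊠ l ⊠ l ⊞ g(j, j, l) ⊠ g(l, j, l) ⊠ j ⊠ l ⊠ l ⊠ l ⊞ j ⊠ l ⊞ j ⊠ l
The variable takes the whole remainder — replace the entire application.
Result:  g(j, j, l) ⊠ g(l, j, l) ⊠ j ⊠ j ⊠ l ⊠ l ⊞ g(j, j, l) ⊠ g(l, j, l) ⊠ j ⊠ j ⊠ l ⊠ l ⊞ g(j, j, l) ⊠ g(l, j, l) ⊠ j ⊠ l ⊠ l ⊠ l ⊞ j ⊠ l ⊞ j ⊠ l

Answer: g(j, j, l) ⊠ g(l, j, l) ⊠ j ⊠ j ⊠ l ⊠ l ⊞ g(j, j, l) ⊠ g(l, j, l) ⊠ j ⊠ j ⊠ l ⊠ l ⊞ g(j, j, l) ⊠ g(l, j, l) ⊠ j ⊠ l ⊠ l ⊠ l ⊞ j ⊠ l ⊞ j ⊠ l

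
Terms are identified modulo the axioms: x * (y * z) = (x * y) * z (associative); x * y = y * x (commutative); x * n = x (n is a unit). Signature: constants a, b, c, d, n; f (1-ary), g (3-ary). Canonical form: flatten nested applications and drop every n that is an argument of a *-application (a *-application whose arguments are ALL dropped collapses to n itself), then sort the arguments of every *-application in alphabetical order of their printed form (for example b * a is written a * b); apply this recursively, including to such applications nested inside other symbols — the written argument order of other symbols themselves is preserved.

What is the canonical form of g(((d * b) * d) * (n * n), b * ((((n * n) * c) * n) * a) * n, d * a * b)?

Answer: g(b * d * d, a * b * c, a * b * d)

Derivation:
Focus inside:  b * ((((n * n) * c) * n) * a) * n
Un-nest:  b * n * n * c * n * a * n
Drop the unit:  drop n (×4)
Sort arguments:  a * b * c
Put back:  g(b * d * d, a * b * c, a * b * d)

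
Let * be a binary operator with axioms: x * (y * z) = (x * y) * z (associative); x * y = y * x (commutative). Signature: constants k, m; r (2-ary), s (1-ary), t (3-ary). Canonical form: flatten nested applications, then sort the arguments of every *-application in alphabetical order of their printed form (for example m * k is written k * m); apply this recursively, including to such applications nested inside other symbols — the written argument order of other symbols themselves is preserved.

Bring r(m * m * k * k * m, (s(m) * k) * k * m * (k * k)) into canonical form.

Answer: r(k * k * m * m * m, k * k * k * k * m * s(m))

Derivation:
Work inside:  (s(m) * k) * k * m * (k * k)
Merge nested applications:  s(m) * k * k * m * k * k
Order the arguments:  k * k * k * k * m * s(m)
Put back:  r(k * k * m * m * m, k * k * k * k * m * s(m))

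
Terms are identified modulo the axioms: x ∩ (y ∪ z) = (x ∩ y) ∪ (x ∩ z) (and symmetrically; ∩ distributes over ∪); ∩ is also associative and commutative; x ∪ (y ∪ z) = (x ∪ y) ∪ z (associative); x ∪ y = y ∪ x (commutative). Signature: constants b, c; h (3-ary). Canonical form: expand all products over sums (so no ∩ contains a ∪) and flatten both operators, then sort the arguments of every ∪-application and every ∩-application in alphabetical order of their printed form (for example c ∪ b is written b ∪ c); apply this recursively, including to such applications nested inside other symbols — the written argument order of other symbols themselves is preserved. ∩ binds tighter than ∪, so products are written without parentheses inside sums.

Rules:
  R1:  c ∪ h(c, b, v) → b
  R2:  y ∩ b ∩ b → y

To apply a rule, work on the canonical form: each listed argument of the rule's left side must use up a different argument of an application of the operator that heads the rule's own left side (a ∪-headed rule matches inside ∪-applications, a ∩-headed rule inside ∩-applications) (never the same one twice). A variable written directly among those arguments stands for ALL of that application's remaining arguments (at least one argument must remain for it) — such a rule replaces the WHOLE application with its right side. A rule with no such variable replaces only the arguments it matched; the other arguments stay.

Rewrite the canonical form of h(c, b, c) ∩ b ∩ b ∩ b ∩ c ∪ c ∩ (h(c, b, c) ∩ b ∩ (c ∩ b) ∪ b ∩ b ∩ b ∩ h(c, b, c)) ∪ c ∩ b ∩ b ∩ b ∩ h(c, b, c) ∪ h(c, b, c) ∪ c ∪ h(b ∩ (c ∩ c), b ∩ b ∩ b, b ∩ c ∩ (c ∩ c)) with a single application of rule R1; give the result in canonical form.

Answer: b ∪ b ∩ b ∩ b ∩ c ∩ h(c, b, c) ∪ b ∩ b ∩ b ∩ c ∩ h(c, b, c) ∪ b ∩ b ∩ b ∩ c ∩ h(c, b, c) ∪ b ∩ b ∩ c ∩ c ∩ h(c, b, c) ∪ h(b ∩ c ∩ c, b ∩ b ∩ b, b ∩ c ∩ c ∩ c)

Derivation:
Canonical form:  b ∩ b ∩ b ∩ c ∩ h(c, b, c) ∪ b ∩ b ∩ b ∩ c ∩ h(c, b, c) ∪ b ∩ b ∩ b ∩ c ∩ h(c, b, c) ∪ b ∩ b ∩ c ∩ c ∩ h(c, b, c) ∪ c ∪ h(b ∩ c ∩ c, b ∩ b ∩ b, b ∩ c ∩ c ∩ c) ∪ h(c, b, c)
Apply R1:  consuming c, h(c, b, c);  v := c
Result:  b ∪ b ∩ b ∩ b ∩ c ∩ h(c, b, c) ∪ b ∩ b ∩ b ∩ c ∩ h(c, b, c) ∪ b ∩ b ∩ b ∩ c ∩ h(c, b, c) ∪ b ∩ b ∩ c ∩ c ∩ h(c, b, c) ∪ h(b ∩ c ∩ c, b ∩ b ∩ b, b ∩ c ∩ c ∩ c)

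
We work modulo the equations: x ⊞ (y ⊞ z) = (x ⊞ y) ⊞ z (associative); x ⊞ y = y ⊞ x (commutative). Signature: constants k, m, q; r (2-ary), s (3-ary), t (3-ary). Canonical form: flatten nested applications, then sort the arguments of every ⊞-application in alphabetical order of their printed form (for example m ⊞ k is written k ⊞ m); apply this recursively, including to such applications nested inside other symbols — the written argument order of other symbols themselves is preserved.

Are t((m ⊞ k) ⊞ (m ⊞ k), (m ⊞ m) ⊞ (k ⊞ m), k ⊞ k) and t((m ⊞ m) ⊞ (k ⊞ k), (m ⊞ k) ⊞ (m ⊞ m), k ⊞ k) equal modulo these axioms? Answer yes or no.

Answer: yes — both canonical forms are t(k ⊞ k ⊞ m ⊞ m, k ⊞ m ⊞ m ⊞ m, k ⊞ k)

Derivation:
Left:  t((m ⊞ k) ⊞ (m ⊞ k), (m ⊞ m) ⊞ (k ⊞ m), k ⊞ k)
  Work inside:  (m ⊞ m) ⊞ (k ⊞ m)
  Un-nest:  m ⊞ m ⊞ k ⊞ m
  Sort:  k ⊞ m ⊞ m ⊞ m
  Rebuild:  t(k ⊞ k ⊞ m ⊞ m, k ⊞ m ⊞ m ⊞ m, k ⊞ k)
Right:  t((m ⊞ m) ⊞ (k ⊞ k), (m ⊞ k) ⊞ (m ⊞ m), k ⊞ k)
  Descend into:  (m ⊞ k) ⊞ (m ⊞ m)
  Flatten:  m ⊞ k ⊞ m ⊞ m
  Sort:  k ⊞ m ⊞ m ⊞ m
  Rebuild:  t(k ⊞ k ⊞ m ⊞ m, k ⊞ m ⊞ m ⊞ m, k ⊞ k)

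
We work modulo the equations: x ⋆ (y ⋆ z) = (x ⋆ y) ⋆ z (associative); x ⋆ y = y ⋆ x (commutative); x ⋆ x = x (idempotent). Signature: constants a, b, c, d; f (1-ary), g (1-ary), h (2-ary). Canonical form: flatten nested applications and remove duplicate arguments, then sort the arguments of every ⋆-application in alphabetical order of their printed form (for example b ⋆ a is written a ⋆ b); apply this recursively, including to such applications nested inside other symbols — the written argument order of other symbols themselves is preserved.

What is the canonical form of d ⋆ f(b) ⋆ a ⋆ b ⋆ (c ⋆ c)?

Flatten:  d ⋆ f(b) ⋆ a ⋆ b ⋆ c ⋆ c
Idempotence:  drop duplicate c
Order the arguments:  a ⋆ b ⋆ c ⋆ d ⋆ f(b)

Answer: a ⋆ b ⋆ c ⋆ d ⋆ f(b)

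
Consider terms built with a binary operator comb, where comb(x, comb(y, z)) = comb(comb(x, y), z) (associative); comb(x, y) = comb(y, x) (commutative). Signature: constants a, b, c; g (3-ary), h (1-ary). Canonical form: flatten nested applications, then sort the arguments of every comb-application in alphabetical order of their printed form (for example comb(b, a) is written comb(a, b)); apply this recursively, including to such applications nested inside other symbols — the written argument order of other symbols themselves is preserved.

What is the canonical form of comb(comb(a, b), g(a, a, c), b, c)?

Answer: comb(a, b, b, c, g(a, a, c))

Derivation:
Un-nest:  comb(a, b, g(a, a, c), b, c)
Sort:  comb(a, b, b, c, g(a, a, c))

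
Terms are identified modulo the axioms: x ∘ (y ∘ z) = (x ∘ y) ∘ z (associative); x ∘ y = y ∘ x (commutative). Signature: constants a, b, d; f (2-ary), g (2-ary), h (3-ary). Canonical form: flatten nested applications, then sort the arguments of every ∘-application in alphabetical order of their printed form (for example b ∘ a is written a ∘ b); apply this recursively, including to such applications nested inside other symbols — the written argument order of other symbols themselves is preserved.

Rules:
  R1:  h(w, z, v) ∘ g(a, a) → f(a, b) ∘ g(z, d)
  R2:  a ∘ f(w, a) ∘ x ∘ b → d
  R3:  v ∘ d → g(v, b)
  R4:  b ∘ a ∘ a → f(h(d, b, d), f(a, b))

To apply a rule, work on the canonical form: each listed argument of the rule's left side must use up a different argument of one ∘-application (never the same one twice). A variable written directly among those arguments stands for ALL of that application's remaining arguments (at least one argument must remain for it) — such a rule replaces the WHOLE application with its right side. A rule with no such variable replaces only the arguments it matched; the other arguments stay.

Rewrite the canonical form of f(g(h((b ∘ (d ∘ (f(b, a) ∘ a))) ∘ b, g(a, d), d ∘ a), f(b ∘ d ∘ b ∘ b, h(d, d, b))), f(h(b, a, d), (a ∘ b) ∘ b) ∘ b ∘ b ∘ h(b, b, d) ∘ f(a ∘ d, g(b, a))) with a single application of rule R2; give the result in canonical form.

Answer: f(g(h(d, g(a, d), a ∘ d), f(b ∘ b ∘ b ∘ d, h(d, d, b))), b ∘ b ∘ f(a ∘ d, g(b, a)) ∘ f(h(b, a, d), a ∘ b ∘ b) ∘ h(b, b, d))

Derivation:
Canonical form:  f(g(h(a ∘ b ∘ b ∘ d ∘ f(b, a), g(a, d), a ∘ d), f(b ∘ b ∘ b ∘ d, h(d, d, b))), b ∘ b ∘ f(a ∘ d, g(b, a)) ∘ f(h(b, a, d), a ∘ b ∘ b) ∘ h(b, b, d))
Match R2:  consume a, b, f(b, a);  w := b, x := b ∘ d
The variable takes the whole remainder — replace the entire application.
Giving:  f(g(h(d, g(a, d), a ∘ d), f(b ∘ b ∘ b ∘ d, h(d, d, b))), b ∘ b ∘ f(a ∘ d, g(b, a)) ∘ f(h(b, a, d), a ∘ b ∘ b) ∘ h(b, b, d))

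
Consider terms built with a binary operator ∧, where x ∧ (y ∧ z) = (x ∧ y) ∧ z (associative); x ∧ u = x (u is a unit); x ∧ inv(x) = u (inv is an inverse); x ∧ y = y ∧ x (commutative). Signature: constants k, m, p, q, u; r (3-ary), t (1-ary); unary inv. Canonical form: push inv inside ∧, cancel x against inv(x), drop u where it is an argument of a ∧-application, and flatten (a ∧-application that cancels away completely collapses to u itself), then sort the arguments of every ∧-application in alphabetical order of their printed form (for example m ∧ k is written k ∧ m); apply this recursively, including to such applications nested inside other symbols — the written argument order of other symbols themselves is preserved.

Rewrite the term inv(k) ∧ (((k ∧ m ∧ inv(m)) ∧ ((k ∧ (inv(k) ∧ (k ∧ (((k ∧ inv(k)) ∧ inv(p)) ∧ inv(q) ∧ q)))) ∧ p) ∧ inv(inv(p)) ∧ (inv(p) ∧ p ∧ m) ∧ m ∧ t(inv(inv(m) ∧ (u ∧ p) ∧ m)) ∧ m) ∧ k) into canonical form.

Push inv inside:  distribute inv over ∧ and collapse double inv
Cancel inverse pairs:  q cancels
Collect:  k ∧ k ∧ m ∧ m ∧ m ∧ p ∧ t(inv(p))

Answer: k ∧ k ∧ m ∧ m ∧ m ∧ p ∧ t(inv(p))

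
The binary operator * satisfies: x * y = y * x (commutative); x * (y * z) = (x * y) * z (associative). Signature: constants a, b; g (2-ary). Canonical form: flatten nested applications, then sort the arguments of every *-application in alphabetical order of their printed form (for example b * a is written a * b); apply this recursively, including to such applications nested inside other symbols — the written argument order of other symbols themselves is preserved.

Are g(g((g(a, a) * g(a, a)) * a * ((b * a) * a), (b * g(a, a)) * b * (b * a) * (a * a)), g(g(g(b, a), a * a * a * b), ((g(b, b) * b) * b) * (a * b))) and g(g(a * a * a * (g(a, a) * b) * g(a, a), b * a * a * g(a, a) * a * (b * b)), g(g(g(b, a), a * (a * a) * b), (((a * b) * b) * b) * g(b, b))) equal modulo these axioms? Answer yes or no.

Left:  g(g((g(a, a) * g(a, a)) * a * ((b * a) * a), (b * g(a, a)) * b * (b * a) * (a * a)), g(g(g(b, a), a * a * a * b), ((g(b, b) * b) * b) * (a * b)))
  Work inside:  (g(a, a) * g(a, a)) * a * ((b * a) * a)
  Flatten:  g(a, a) * g(a, a) * a * b * a * a
  Sort arguments:  a * a * a * b * g(a, a) * g(a, a)
  Put back:  g(g(a * a * a * b * g(a, a) * g(a, a), a * a * a * b * b * b * g(a, a)), g(g(g(b, a), a * a * a * b), a * b * b * b * g(b, b)))
Right:  g(g(a * a * a * (g(a, a) * b) * g(a, a), b * a * a * g(a, a) * a * (b * b)), g(g(g(b, a), a * (a * a) * b), (((a * b) * b) * b) * g(b, b)))
  Work inside:  a * a * a * (g(a, a) * b) * g(a, a)
  Flatten:  a * a * a * g(a, a) * b * g(a, a)
  Sort arguments:  a * a * a * b * g(a, a) * g(a, a)
  Rebuild:  g(g(a * a * a * b * g(a, a) * g(a, a), a * a * a * b * b * b * g(a, a)), g(g(g(b, a), a * a * a * b), a * b * b * b * g(b, b)))

Answer: yes — both canonical forms are g(g(a * a * a * b * g(a, a) * g(a, a), a * a * a * b * b * b * g(a, a)), g(g(g(b, a), a * a * a * b), a * b * b * b * g(b, b)))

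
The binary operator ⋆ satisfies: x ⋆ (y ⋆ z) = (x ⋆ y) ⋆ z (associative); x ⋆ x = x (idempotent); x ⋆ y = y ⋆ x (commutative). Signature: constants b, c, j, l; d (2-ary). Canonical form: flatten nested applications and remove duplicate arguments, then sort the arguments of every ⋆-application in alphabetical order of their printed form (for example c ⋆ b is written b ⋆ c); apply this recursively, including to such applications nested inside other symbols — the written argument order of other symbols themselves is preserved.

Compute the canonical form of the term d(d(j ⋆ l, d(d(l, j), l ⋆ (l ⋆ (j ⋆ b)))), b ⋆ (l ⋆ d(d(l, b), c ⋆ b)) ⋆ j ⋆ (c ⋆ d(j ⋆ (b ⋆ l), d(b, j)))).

Answer: d(d(j ⋆ l, d(d(l, j), b ⋆ j ⋆ l)), b ⋆ c ⋆ d(b ⋆ j ⋆ l, d(b, j)) ⋆ d(d(l, b), b ⋆ c) ⋆ j ⋆ l)

Derivation:
Work inside:  b ⋆ (l ⋆ d(d(l, b), c ⋆ b)) ⋆ j ⋆ (c ⋆ d(j ⋆ (b ⋆ l), d(b, j)))
Un-nest:  b ⋆ l ⋆ d(d(l, b), c ⋆ b) ⋆ j ⋆ c ⋆ d(j ⋆ (b ⋆ l), d(b, j))
Simplify inside:  d(d(l, b), c ⋆ b)  →  d(d(l, b), b ⋆ c)
Simplify inside:  d(j ⋆ (b ⋆ l), d(b, j))  →  d(b ⋆ j ⋆ l, d(b, j))
Sort:  b ⋆ c ⋆ d(b ⋆ j ⋆ l, d(b, j)) ⋆ d(d(l, b), b ⋆ c) ⋆ j ⋆ l
Reassemble:  d(d(j ⋆ l, d(d(l, j), b ⋆ j ⋆ l)), b ⋆ c ⋆ d(b ⋆ j ⋆ l, d(b, j)) ⋆ d(d(l, b), b ⋆ c) ⋆ j ⋆ l)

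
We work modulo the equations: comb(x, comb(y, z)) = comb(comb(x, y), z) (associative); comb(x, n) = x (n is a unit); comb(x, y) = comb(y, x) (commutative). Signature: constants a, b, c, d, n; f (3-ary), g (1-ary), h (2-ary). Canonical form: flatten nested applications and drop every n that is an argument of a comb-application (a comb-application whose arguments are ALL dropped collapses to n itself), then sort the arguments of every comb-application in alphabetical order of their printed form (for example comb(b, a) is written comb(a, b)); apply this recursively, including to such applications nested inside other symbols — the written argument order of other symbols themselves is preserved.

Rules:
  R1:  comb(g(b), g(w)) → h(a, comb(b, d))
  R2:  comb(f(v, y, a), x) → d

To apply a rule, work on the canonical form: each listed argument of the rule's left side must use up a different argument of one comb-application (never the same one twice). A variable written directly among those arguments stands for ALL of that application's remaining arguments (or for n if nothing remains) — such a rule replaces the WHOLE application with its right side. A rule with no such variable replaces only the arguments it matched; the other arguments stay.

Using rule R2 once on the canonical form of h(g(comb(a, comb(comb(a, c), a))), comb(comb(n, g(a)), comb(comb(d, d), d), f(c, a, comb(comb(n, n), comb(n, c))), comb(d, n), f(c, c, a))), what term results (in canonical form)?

Answer: h(g(comb(a, a, a, c)), d)

Derivation:
Canonical form:  h(g(comb(a, a, a, c)), comb(d, d, d, d, f(c, a, c), f(c, c, a), g(a)))
Apply R2:  consuming f(c, c, a);  v := c, x := comb(d, d, d, d, f(c, a, c), g(a)), y := c
Every leftover argument binds to the variable; the entire application is replaced.
Result:  h(g(comb(a, a, a, c)), d)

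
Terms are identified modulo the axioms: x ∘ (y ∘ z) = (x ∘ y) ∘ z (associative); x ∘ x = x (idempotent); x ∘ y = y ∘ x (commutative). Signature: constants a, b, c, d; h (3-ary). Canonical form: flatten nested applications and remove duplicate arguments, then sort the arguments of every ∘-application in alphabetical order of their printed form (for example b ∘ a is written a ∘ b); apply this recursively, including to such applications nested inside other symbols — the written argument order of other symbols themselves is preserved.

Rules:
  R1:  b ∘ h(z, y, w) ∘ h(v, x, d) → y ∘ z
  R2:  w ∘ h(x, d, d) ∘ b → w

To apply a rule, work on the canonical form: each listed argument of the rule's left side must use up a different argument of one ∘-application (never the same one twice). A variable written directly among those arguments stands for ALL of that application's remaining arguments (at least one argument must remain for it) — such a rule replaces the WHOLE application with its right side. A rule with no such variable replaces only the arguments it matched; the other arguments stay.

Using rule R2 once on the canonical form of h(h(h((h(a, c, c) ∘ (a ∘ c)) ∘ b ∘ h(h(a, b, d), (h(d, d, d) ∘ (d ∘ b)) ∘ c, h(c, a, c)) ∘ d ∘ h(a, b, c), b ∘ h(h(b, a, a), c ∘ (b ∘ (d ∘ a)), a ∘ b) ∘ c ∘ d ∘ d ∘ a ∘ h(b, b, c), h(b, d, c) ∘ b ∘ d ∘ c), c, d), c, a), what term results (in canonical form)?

Answer: h(h(h(a ∘ b ∘ c ∘ d ∘ h(a, b, c) ∘ h(a, c, c) ∘ h(h(a, b, d), c ∘ d, h(c, a, c)), a ∘ b ∘ c ∘ d ∘ h(b, b, c) ∘ h(h(b, a, a), a ∘ b ∘ c ∘ d, a ∘ b), b ∘ c ∘ d ∘ h(b, d, c)), c, d), c, a)

Derivation:
Canonical form:  h(h(h(a ∘ b ∘ c ∘ d ∘ h(a, b, c) ∘ h(a, c, c) ∘ h(h(a, b, d), b ∘ c ∘ d ∘ h(d, d, d), h(c, a, c)), a ∘ b ∘ c ∘ d ∘ h(b, b, c) ∘ h(h(b, a, a), a ∘ b ∘ c ∘ d, a ∘ b), b ∘ c ∘ d ∘ h(b, d, c)), c, d), c, a)
R2 matches:  uses b, h(d, d, d);  w := c ∘ d, x := d
The extension variable absorbs all remaining arguments, so the whole application is rewritten.
Result:  h(h(h(a ∘ b ∘ c ∘ d ∘ h(a, b, c) ∘ h(a, c, c) ∘ h(h(a, b, d), c ∘ d, h(c, a, c)), a ∘ b ∘ c ∘ d ∘ h(b, b, c) ∘ h(h(b, a, a), a ∘ b ∘ c ∘ d, a ∘ b), b ∘ c ∘ d ∘ h(b, d, c)), c, d), c, a)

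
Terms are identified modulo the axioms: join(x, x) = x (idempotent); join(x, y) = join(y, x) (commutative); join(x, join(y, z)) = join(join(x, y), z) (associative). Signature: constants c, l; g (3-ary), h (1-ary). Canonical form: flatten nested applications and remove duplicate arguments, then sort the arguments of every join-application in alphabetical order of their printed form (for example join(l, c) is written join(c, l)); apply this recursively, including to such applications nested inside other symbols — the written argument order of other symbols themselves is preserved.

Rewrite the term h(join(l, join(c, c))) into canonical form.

Answer: h(join(c, l))

Derivation:
Focus inside:  join(l, join(c, c))
Flatten:  join(l, c, c)
Deduplicate:  drop duplicate c
Order the arguments:  join(c, l)
Reassemble:  h(join(c, l))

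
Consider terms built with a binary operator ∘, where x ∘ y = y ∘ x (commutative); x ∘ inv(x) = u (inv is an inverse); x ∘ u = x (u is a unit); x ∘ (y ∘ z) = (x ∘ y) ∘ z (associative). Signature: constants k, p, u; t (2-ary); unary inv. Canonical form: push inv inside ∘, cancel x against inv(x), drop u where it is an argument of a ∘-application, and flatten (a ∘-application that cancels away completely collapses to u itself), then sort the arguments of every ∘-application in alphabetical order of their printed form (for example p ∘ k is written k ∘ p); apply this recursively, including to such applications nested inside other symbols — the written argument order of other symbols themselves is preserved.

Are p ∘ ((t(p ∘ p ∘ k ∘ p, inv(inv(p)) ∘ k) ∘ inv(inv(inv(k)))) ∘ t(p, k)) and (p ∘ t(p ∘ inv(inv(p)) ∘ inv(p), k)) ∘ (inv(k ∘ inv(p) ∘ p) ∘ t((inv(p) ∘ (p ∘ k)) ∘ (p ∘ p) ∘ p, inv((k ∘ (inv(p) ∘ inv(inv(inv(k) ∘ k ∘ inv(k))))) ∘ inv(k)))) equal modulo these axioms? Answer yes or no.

Left:  p ∘ ((t(p ∘ p ∘ k ∘ p, inv(inv(p)) ∘ k) ∘ inv(inv(inv(k)))) ∘ t(p, k))
  Push inv inside:  distribute inv over ∘ and collapse double inv
  Collect:  p ∘ t(k ∘ p ∘ p ∘ p, k ∘ p) ∘ inv(k) ∘ t(p, k)
  Order the arguments:  inv(k) ∘ p ∘ t(k ∘ p ∘ p ∘ p, k ∘ p) ∘ t(p, k)
Right:  (p ∘ t(p ∘ inv(inv(p)) ∘ inv(p), k)) ∘ (inv(k ∘ inv(p) ∘ p) ∘ t((inv(p) ∘ (p ∘ k)) ∘ (p ∘ p) ∘ p, inv((k ∘ (inv(p) ∘ inv(inv(inv(k) ∘ k ∘ inv(k))))) ∘ inv(k))))
  Push inv inside:  distribute inv over ∘ and collapse double inv
  Collect:  p ∘ t(p, k) ∘ inv(k) ∘ t(k ∘ p ∘ p ∘ p, k ∘ p)
  Order the arguments:  inv(k) ∘ p ∘ t(k ∘ p ∘ p ∘ p, k ∘ p) ∘ t(p, k)

Answer: yes — both canonical forms are inv(k) ∘ p ∘ t(k ∘ p ∘ p ∘ p, k ∘ p) ∘ t(p, k)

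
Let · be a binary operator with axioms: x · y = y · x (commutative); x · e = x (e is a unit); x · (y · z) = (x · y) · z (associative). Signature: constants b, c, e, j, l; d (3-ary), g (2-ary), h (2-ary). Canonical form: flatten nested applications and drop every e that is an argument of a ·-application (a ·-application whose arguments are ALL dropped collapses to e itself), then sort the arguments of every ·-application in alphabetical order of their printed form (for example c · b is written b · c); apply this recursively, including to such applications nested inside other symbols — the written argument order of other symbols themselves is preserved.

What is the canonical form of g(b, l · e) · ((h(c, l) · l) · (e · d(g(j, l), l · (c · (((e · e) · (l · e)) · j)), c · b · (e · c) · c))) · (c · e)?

Flatten:  g(b, l · e) · h(c, l) · l · e · d(g(j, l), l · (c · (((e · e) · (l · e)) · j)), c · b · (e · c) · c) · c · e
Simplify inside:  g(b, l · e)  →  g(b, l)
Canonicalize subterm:  d(g(j, l), l · (c · (((e · e) · (l · e)) · j)), c · b · (e · c) · c)  →  d(g(j, l), c · j · l · l, b · c · c · c)
Unit:  drop e (×2)
Sort arguments:  c · d(g(j, l), c · j · l · l, b · c · c · c) · g(b, l) · h(c, l) · l

Answer: c · d(g(j, l), c · j · l · l, b · c · c · c) · g(b, l) · h(c, l) · l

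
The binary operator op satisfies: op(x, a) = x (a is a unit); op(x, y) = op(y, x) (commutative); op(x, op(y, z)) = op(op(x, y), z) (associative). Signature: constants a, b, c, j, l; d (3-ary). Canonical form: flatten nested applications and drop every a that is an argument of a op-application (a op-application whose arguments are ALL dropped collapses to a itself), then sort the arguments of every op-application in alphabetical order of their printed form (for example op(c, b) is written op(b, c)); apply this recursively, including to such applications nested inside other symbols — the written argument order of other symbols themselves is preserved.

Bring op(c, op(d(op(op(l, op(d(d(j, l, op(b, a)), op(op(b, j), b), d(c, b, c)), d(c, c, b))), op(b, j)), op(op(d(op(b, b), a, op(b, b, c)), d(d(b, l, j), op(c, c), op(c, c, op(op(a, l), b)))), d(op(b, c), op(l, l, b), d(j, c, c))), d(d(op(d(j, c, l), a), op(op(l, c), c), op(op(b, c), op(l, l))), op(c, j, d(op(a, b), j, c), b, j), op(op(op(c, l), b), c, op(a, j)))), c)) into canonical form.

Un-nest:  op(c, d(op(op(l, op(d(d(j, l, op(b, a)), op(op(b, j), b), d(c, b, c)), d(c, c, b))), op(b, j)), op(op(d(op(b, b), a, op(b, b, c)), d(d(b, l, j), op(c, c), op(c, c, op(op(a, l), b)))), d(op(b, c), op(l, l, b), d(j, c, c))), d(d(op(d(j, c, l), a), op(op(l, c), c), op(op(b, c), op(l, l))), op(c, j, d(op(a, b), j, c), b, j), op(op(op(c, l), b), c, op(a, j)))), c)
Canonicalize subterm:  d(op(op(l, op(d(d(j, l, op(b, a)), op(op(b, j), b), d(c, b, c)), d(c, c, b))), op(b, j)), op(op(d(op(b, b), a, op(b, b, c)), d(d(b, l, j), op(c, c), op(c, c, op(op(a, l), b)))), d(op(b, c), op(l, l, b), d(j, c, c))), d(d(op(d(j, c, l), a), op(op(l, c), c), op(op(b, c), op(l, l))), op(c, j, d(op(a, b), j, c), b, j), op(op(op(c, l), b), c, op(a, j))))  →  d(op(b, d(c, c, b), d(d(j, l, b), op(b, b, j), d(c, b, c)), j, l), op(d(d(b, l, j), op(c, c), op(b, c, c, l)), d(op(b, b), a, op(b, b, c)), d(op(b, c), op(b, l, l), d(j, c, c))), d(d(d(j, c, l), op(c, c, l), op(b, c, l, l)), op(b, c, d(b, j, c), j, j), op(b, c, c, j, l)))
Sort:  op(c, c, d(op(b, d(c, c, b), d(d(j, l, b), op(b, b, j), d(c, b, c)), j, l), op(d(d(b, l, j), op(c, c), op(b, c, c, l)), d(op(b, b), a, op(b, b, c)), d(op(b, c), op(b, l, l), d(j, c, c))), d(d(d(j, c, l), op(c, c, l), op(b, c, l, l)), op(b, c, d(b, j, c), j, j), op(b, c, c, j, l))))

Answer: op(c, c, d(op(b, d(c, c, b), d(d(j, l, b), op(b, b, j), d(c, b, c)), j, l), op(d(d(b, l, j), op(c, c), op(b, c, c, l)), d(op(b, b), a, op(b, b, c)), d(op(b, c), op(b, l, l), d(j, c, c))), d(d(d(j, c, l), op(c, c, l), op(b, c, l, l)), op(b, c, d(b, j, c), j, j), op(b, c, c, j, l))))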